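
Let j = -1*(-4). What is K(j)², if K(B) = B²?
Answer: 256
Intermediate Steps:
j = 4
K(j)² = (4²)² = 16² = 256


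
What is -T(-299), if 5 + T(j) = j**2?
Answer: -89396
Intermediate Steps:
T(j) = -5 + j**2
-T(-299) = -(-5 + (-299)**2) = -(-5 + 89401) = -1*89396 = -89396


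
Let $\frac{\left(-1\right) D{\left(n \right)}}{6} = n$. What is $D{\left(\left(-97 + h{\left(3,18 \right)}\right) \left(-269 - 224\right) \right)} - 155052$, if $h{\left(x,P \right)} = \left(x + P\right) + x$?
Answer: $-370986$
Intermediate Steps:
$h{\left(x,P \right)} = P + 2 x$ ($h{\left(x,P \right)} = \left(P + x\right) + x = P + 2 x$)
$D{\left(n \right)} = - 6 n$
$D{\left(\left(-97 + h{\left(3,18 \right)}\right) \left(-269 - 224\right) \right)} - 155052 = - 6 \left(-97 + \left(18 + 2 \cdot 3\right)\right) \left(-269 - 224\right) - 155052 = - 6 \left(-97 + \left(18 + 6\right)\right) \left(-493\right) - 155052 = - 6 \left(-97 + 24\right) \left(-493\right) - 155052 = - 6 \left(\left(-73\right) \left(-493\right)\right) - 155052 = \left(-6\right) 35989 - 155052 = -215934 - 155052 = -370986$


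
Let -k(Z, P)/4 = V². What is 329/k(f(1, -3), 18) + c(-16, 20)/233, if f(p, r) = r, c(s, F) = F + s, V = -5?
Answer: -76257/23300 ≈ -3.2728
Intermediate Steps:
k(Z, P) = -100 (k(Z, P) = -4*(-5)² = -4*25 = -100)
329/k(f(1, -3), 18) + c(-16, 20)/233 = 329/(-100) + (20 - 16)/233 = 329*(-1/100) + 4*(1/233) = -329/100 + 4/233 = -76257/23300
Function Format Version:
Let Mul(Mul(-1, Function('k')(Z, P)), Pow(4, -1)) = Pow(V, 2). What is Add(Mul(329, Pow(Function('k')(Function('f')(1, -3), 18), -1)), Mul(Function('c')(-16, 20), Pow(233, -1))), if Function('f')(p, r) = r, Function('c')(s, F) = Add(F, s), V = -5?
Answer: Rational(-76257, 23300) ≈ -3.2728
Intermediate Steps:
Function('k')(Z, P) = -100 (Function('k')(Z, P) = Mul(-4, Pow(-5, 2)) = Mul(-4, 25) = -100)
Add(Mul(329, Pow(Function('k')(Function('f')(1, -3), 18), -1)), Mul(Function('c')(-16, 20), Pow(233, -1))) = Add(Mul(329, Pow(-100, -1)), Mul(Add(20, -16), Pow(233, -1))) = Add(Mul(329, Rational(-1, 100)), Mul(4, Rational(1, 233))) = Add(Rational(-329, 100), Rational(4, 233)) = Rational(-76257, 23300)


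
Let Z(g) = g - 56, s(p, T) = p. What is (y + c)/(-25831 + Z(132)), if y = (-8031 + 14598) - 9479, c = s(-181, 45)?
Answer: 1031/8585 ≈ 0.12009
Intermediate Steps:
Z(g) = -56 + g
c = -181
y = -2912 (y = 6567 - 9479 = -2912)
(y + c)/(-25831 + Z(132)) = (-2912 - 181)/(-25831 + (-56 + 132)) = -3093/(-25831 + 76) = -3093/(-25755) = -3093*(-1/25755) = 1031/8585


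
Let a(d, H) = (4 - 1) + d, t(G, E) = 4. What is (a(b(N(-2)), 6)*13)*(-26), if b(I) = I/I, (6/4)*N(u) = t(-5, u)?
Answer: -1352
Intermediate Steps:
N(u) = 8/3 (N(u) = (2/3)*4 = 8/3)
b(I) = 1
a(d, H) = 3 + d
(a(b(N(-2)), 6)*13)*(-26) = ((3 + 1)*13)*(-26) = (4*13)*(-26) = 52*(-26) = -1352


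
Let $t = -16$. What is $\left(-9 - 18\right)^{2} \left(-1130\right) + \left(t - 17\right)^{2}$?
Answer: $-822681$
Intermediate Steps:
$\left(-9 - 18\right)^{2} \left(-1130\right) + \left(t - 17\right)^{2} = \left(-9 - 18\right)^{2} \left(-1130\right) + \left(-16 - 17\right)^{2} = \left(-27\right)^{2} \left(-1130\right) + \left(-33\right)^{2} = 729 \left(-1130\right) + 1089 = -823770 + 1089 = -822681$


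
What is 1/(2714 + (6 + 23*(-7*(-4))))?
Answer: 1/3364 ≈ 0.00029727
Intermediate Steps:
1/(2714 + (6 + 23*(-7*(-4)))) = 1/(2714 + (6 + 23*28)) = 1/(2714 + (6 + 644)) = 1/(2714 + 650) = 1/3364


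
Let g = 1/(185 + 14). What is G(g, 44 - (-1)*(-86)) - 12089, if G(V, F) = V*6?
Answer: -2405705/199 ≈ -12089.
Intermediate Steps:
g = 1/199 ≈ 0.0050251
G(V, F) = 6*V
G(g, 44 - (-1)*(-86)) - 12089 = 6*(1/199) - 12089 = 6/199 - 12089 = -2405705/199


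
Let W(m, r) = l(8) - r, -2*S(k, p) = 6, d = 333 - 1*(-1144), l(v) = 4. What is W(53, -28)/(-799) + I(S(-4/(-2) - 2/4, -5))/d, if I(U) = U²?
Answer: -40073/1180123 ≈ -0.033957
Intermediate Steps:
d = 1477 (d = 333 + 1144 = 1477)
S(k, p) = -3 (S(k, p) = -½*6 = -3)
W(m, r) = 4 - r
W(53, -28)/(-799) + I(S(-4/(-2) - 2/4, -5))/d = (4 - 1*(-28))/(-799) + (-3)²/1477 = (4 + 28)*(-1/799) + 9*(1/1477) = 32*(-1/799) + 9/1477 = -32/799 + 9/1477 = -40073/1180123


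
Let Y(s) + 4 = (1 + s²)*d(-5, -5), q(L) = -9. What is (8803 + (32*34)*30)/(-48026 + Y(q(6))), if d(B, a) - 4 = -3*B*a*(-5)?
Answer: -41443/16952 ≈ -2.4447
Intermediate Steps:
d(B, a) = 4 + 15*B*a (d(B, a) = 4 - 3*B*a*(-5) = 4 - (-15)*B*a = 4 + 15*B*a)
Y(s) = 375 + 379*s² (Y(s) = -4 + (1 + s²)*(4 + 15*(-5)*(-5)) = -4 + (1 + s²)*(4 + 375) = -4 + (1 + s²)*379 = -4 + (379 + 379*s²) = 375 + 379*s²)
(8803 + (32*34)*30)/(-48026 + Y(q(6))) = (8803 + (32*34)*30)/(-48026 + (375 + 379*(-9)²)) = (8803 + 1088*30)/(-48026 + (375 + 379*81)) = (8803 + 32640)/(-48026 + (375 + 30699)) = 41443/(-48026 + 31074) = 41443/(-16952) = 41443*(-1/16952) = -41443/16952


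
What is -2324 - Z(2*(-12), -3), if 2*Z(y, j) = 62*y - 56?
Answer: -1552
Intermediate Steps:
Z(y, j) = -28 + 31*y (Z(y, j) = (62*y - 56)/2 = (-56 + 62*y)/2 = -28 + 31*y)
-2324 - Z(2*(-12), -3) = -2324 - (-28 + 31*(2*(-12))) = -2324 - (-28 + 31*(-24)) = -2324 - (-28 - 744) = -2324 - 1*(-772) = -2324 + 772 = -1552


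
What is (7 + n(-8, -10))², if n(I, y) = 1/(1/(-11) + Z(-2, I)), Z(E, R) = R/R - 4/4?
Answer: 16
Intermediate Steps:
Z(E, R) = 0 (Z(E, R) = 1 - 4*¼ = 1 - 1 = 0)
n(I, y) = -11 (n(I, y) = 1/(1/(-11) + 0) = 1/(-1/11 + 0) = 1/(-1/11) = -11)
(7 + n(-8, -10))² = (7 - 11)² = (-4)² = 16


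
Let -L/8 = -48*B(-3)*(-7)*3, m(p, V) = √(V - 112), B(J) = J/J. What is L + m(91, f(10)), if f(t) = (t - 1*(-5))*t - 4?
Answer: -8064 + √34 ≈ -8058.2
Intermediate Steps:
B(J) = 1
f(t) = -4 + t*(5 + t) (f(t) = (t + 5)*t - 4 = (5 + t)*t - 4 = t*(5 + t) - 4 = -4 + t*(5 + t))
m(p, V) = √(-112 + V)
L = -8064 (L = -(-384)*(1*(-7))*3 = -(-384)*(-7*3) = -(-384)*(-21) = -8*1008 = -8064)
L + m(91, f(10)) = -8064 + √(-112 + (-4 + 10² + 5*10)) = -8064 + √(-112 + (-4 + 100 + 50)) = -8064 + √(-112 + 146) = -8064 + √34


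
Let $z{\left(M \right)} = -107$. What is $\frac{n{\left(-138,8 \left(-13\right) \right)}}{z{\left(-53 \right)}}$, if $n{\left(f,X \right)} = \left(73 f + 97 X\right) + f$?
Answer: $\frac{20300}{107} \approx 189.72$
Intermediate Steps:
$n{\left(f,X \right)} = 74 f + 97 X$
$\frac{n{\left(-138,8 \left(-13\right) \right)}}{z{\left(-53 \right)}} = \frac{74 \left(-138\right) + 97 \cdot 8 \left(-13\right)}{-107} = \left(-10212 + 97 \left(-104\right)\right) \left(- \frac{1}{107}\right) = \left(-10212 - 10088\right) \left(- \frac{1}{107}\right) = \left(-20300\right) \left(- \frac{1}{107}\right) = \frac{20300}{107}$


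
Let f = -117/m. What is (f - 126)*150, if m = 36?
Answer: -38775/2 ≈ -19388.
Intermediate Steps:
f = -13/4 (f = -117/36 = -117*1/36 = -13/4 ≈ -3.2500)
(f - 126)*150 = (-13/4 - 126)*150 = -517/4*150 = -38775/2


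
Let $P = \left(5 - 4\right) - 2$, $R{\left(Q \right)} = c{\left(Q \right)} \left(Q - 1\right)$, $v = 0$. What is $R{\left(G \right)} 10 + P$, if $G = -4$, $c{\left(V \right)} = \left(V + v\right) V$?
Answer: $-801$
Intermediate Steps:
$c{\left(V \right)} = V^{2}$ ($c{\left(V \right)} = \left(V + 0\right) V = V V = V^{2}$)
$R{\left(Q \right)} = Q^{2} \left(-1 + Q\right)$ ($R{\left(Q \right)} = Q^{2} \left(Q - 1\right) = Q^{2} \left(-1 + Q\right)$)
$P = -1$ ($P = 1 - 2 = -1$)
$R{\left(G \right)} 10 + P = \left(-4\right)^{2} \left(-1 - 4\right) 10 - 1 = 16 \left(-5\right) 10 - 1 = \left(-80\right) 10 - 1 = -800 - 1 = -801$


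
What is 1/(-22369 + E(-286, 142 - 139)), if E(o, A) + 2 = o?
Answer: -1/22657 ≈ -4.4136e-5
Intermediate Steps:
E(o, A) = -2 + o
1/(-22369 + E(-286, 142 - 139)) = 1/(-22369 + (-2 - 286)) = 1/(-22369 - 288) = 1/(-22657) = -1/22657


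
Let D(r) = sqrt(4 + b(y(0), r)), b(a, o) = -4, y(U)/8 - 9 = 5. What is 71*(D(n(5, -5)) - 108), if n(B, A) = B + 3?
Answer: -7668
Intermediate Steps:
y(U) = 112 (y(U) = 72 + 8*5 = 72 + 40 = 112)
n(B, A) = 3 + B
D(r) = 0 (D(r) = sqrt(4 - 4) = sqrt(0) = 0)
71*(D(n(5, -5)) - 108) = 71*(0 - 108) = 71*(-108) = -7668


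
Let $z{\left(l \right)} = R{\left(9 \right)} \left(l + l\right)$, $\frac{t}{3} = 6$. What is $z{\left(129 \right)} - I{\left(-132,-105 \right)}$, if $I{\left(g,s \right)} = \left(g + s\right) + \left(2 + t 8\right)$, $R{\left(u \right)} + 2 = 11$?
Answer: $2413$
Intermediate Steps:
$t = 18$ ($t = 3 \cdot 6 = 18$)
$R{\left(u \right)} = 9$ ($R{\left(u \right)} = -2 + 11 = 9$)
$I{\left(g,s \right)} = 146 + g + s$ ($I{\left(g,s \right)} = \left(g + s\right) + \left(2 + 18 \cdot 8\right) = \left(g + s\right) + \left(2 + 144\right) = \left(g + s\right) + 146 = 146 + g + s$)
$z{\left(l \right)} = 18 l$ ($z{\left(l \right)} = 9 \left(l + l\right) = 9 \cdot 2 l = 18 l$)
$z{\left(129 \right)} - I{\left(-132,-105 \right)} = 18 \cdot 129 - \left(146 - 132 - 105\right) = 2322 - -91 = 2322 + 91 = 2413$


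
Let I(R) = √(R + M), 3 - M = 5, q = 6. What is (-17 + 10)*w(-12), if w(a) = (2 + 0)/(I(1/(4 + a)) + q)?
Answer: -672/305 + 28*I*√34/305 ≈ -2.2033 + 0.5353*I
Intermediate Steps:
M = -2 (M = 3 - 1*5 = 3 - 5 = -2)
I(R) = √(-2 + R) (I(R) = √(R - 2) = √(-2 + R))
w(a) = 2/(6 + √(-2 + 1/(4 + a))) (w(a) = (2 + 0)/(√(-2 + 1/(4 + a)) + 6) = 2/(6 + √(-2 + 1/(4 + a))))
(-17 + 10)*w(-12) = (-17 + 10)*(2/(6 + √((-7 - 2*(-12))/(4 - 12)))) = -14/(6 + √((-7 + 24)/(-8))) = -14/(6 + √(-⅛*17)) = -14/(6 + √(-17/8)) = -14/(6 + I*√34/4)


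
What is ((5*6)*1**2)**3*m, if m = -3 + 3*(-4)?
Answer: -405000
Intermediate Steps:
m = -15 (m = -3 - 12 = -15)
((5*6)*1**2)**3*m = ((5*6)*1**2)**3*(-15) = (30*1)**3*(-15) = 30**3*(-15) = 27000*(-15) = -405000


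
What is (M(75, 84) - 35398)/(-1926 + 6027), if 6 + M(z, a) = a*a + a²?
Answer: -21292/4101 ≈ -5.1919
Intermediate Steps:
M(z, a) = -6 + 2*a² (M(z, a) = -6 + (a*a + a²) = -6 + (a² + a²) = -6 + 2*a²)
(M(75, 84) - 35398)/(-1926 + 6027) = ((-6 + 2*84²) - 35398)/(-1926 + 6027) = ((-6 + 2*7056) - 35398)/4101 = ((-6 + 14112) - 35398)*(1/4101) = (14106 - 35398)*(1/4101) = -21292*1/4101 = -21292/4101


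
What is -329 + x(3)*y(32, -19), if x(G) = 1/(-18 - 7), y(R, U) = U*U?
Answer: -8586/25 ≈ -343.44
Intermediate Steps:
y(R, U) = U**2
x(G) = -1/25 (x(G) = 1/(-25) = -1/25)
-329 + x(3)*y(32, -19) = -329 - 1/25*(-19)**2 = -329 - 1/25*361 = -329 - 361/25 = -8586/25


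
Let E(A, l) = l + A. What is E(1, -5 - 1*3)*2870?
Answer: -20090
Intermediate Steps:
E(A, l) = A + l
E(1, -5 - 1*3)*2870 = (1 + (-5 - 1*3))*2870 = (1 + (-5 - 3))*2870 = (1 - 8)*2870 = -7*2870 = -20090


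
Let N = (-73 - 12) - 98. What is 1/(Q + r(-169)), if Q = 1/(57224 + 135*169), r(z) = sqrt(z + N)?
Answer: 80039/2254997015393 - 25624966084*I*sqrt(22)/2254997015393 ≈ 3.5494e-8 - 0.0533*I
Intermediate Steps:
N = -183 (N = -85 - 98 = -183)
r(z) = sqrt(-183 + z) (r(z) = sqrt(z - 183) = sqrt(-183 + z))
Q = 1/80039 (Q = 1/(57224 + 22815) = 1/80039 ≈ 1.2494e-5)
1/(Q + r(-169)) = 1/(1/80039 + sqrt(-183 - 169)) = 1/(1/80039 + sqrt(-352)) = 1/(1/80039 + 4*I*sqrt(22))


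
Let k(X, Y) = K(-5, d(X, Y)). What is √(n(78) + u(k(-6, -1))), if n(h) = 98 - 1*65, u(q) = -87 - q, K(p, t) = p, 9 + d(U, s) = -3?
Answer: 7*I ≈ 7.0*I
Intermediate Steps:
d(U, s) = -12 (d(U, s) = -9 - 3 = -12)
k(X, Y) = -5
n(h) = 33 (n(h) = 98 - 65 = 33)
√(n(78) + u(k(-6, -1))) = √(33 + (-87 - 1*(-5))) = √(33 + (-87 + 5)) = √(33 - 82) = √(-49) = 7*I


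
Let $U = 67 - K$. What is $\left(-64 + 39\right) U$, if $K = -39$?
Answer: $-2650$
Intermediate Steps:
$U = 106$ ($U = 67 - -39 = 67 + 39 = 106$)
$\left(-64 + 39\right) U = \left(-64 + 39\right) 106 = \left(-25\right) 106 = -2650$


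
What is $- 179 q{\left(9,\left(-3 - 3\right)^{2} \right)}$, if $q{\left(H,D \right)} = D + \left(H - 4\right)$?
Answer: $-7339$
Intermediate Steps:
$q{\left(H,D \right)} = -4 + D + H$ ($q{\left(H,D \right)} = D + \left(H - 4\right) = D + \left(-4 + H\right) = -4 + D + H$)
$- 179 q{\left(9,\left(-3 - 3\right)^{2} \right)} = - 179 \left(-4 + \left(-3 - 3\right)^{2} + 9\right) = - 179 \left(-4 + \left(-6\right)^{2} + 9\right) = - 179 \left(-4 + 36 + 9\right) = \left(-179\right) 41 = -7339$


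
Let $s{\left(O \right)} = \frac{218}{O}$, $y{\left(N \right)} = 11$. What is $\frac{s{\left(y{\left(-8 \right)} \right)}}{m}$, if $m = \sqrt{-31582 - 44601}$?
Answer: $- \frac{218 i \sqrt{76183}}{838013} \approx - 0.071802 i$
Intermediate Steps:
$m = i \sqrt{76183}$ ($m = \sqrt{-76183} = i \sqrt{76183} \approx 276.01 i$)
$\frac{s{\left(y{\left(-8 \right)} \right)}}{m} = \frac{218 \cdot \frac{1}{11}}{i \sqrt{76183}} = 218 \cdot \frac{1}{11} \left(- \frac{i \sqrt{76183}}{76183}\right) = \frac{218 \left(- \frac{i \sqrt{76183}}{76183}\right)}{11} = - \frac{218 i \sqrt{76183}}{838013}$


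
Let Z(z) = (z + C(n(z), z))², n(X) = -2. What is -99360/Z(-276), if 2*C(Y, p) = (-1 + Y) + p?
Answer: -44160/76729 ≈ -0.57553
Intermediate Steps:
C(Y, p) = -½ + Y/2 + p/2 (C(Y, p) = ((-1 + Y) + p)/2 = (-1 + Y + p)/2 = -½ + Y/2 + p/2)
Z(z) = (-3/2 + 3*z/2)² (Z(z) = (z + (-½ + (½)*(-2) + z/2))² = (z + (-½ - 1 + z/2))² = (z + (-3/2 + z/2))² = (-3/2 + 3*z/2)²)
-99360/Z(-276) = -99360*4/(9*(-1 - 276)²) = -99360/((9/4)*(-277)²) = -99360/((9/4)*76729) = -99360/690561/4 = -99360*4/690561 = -44160/76729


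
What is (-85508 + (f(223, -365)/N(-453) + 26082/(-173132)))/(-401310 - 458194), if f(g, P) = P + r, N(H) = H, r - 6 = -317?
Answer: 3353092133141/33704931938592 ≈ 0.099484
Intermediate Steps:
r = -311 (r = 6 - 317 = -311)
f(g, P) = -311 + P (f(g, P) = P - 311 = -311 + P)
(-85508 + (f(223, -365)/N(-453) + 26082/(-173132)))/(-401310 - 458194) = (-85508 + ((-311 - 365)/(-453) + 26082/(-173132)))/(-401310 - 458194) = (-85508 + (-676*(-1/453) + 26082*(-1/173132)))/(-859504) = (-85508 + (676/453 - 13041/86566))*(-1/859504) = (-85508 + 52611043/39214398)*(-1/859504) = -3353092133141/39214398*(-1/859504) = 3353092133141/33704931938592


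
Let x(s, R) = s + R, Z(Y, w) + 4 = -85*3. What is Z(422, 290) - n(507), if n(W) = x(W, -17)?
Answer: -749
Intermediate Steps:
Z(Y, w) = -259 (Z(Y, w) = -4 - 85*3 = -4 - 255 = -259)
x(s, R) = R + s
n(W) = -17 + W
Z(422, 290) - n(507) = -259 - (-17 + 507) = -259 - 1*490 = -259 - 490 = -749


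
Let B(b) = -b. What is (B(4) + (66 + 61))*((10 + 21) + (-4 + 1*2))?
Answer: 3567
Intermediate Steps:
(B(4) + (66 + 61))*((10 + 21) + (-4 + 1*2)) = (-1*4 + (66 + 61))*((10 + 21) + (-4 + 1*2)) = (-4 + 127)*(31 + (-4 + 2)) = 123*(31 - 2) = 123*29 = 3567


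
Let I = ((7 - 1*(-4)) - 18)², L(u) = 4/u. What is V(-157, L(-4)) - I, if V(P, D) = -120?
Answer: -169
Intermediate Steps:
I = 49 (I = ((7 + 4) - 18)² = (11 - 18)² = (-7)² = 49)
V(-157, L(-4)) - I = -120 - 1*49 = -120 - 49 = -169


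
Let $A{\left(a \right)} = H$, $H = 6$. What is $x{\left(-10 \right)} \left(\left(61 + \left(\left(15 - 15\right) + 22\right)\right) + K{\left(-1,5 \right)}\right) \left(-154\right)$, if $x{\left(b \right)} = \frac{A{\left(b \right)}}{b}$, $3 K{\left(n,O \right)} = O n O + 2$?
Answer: $\frac{34804}{5} \approx 6960.8$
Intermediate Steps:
$K{\left(n,O \right)} = \frac{2}{3} + \frac{n O^{2}}{3}$ ($K{\left(n,O \right)} = \frac{O n O + 2}{3} = \frac{n O^{2} + 2}{3} = \frac{2 + n O^{2}}{3} = \frac{2}{3} + \frac{n O^{2}}{3}$)
$A{\left(a \right)} = 6$
$x{\left(b \right)} = \frac{6}{b}$
$x{\left(-10 \right)} \left(\left(61 + \left(\left(15 - 15\right) + 22\right)\right) + K{\left(-1,5 \right)}\right) \left(-154\right) = \frac{6}{-10} \left(\left(61 + \left(\left(15 - 15\right) + 22\right)\right) + \left(\frac{2}{3} + \frac{1}{3} \left(-1\right) 5^{2}\right)\right) \left(-154\right) = 6 \left(- \frac{1}{10}\right) \left(\left(61 + \left(0 + 22\right)\right) + \left(\frac{2}{3} + \frac{1}{3} \left(-1\right) 25\right)\right) \left(-154\right) = - \frac{3 \left(\left(61 + 22\right) + \left(\frac{2}{3} - \frac{25}{3}\right)\right)}{5} \left(-154\right) = - \frac{3 \left(83 - \frac{23}{3}\right)}{5} \left(-154\right) = \left(- \frac{3}{5}\right) \frac{226}{3} \left(-154\right) = \left(- \frac{226}{5}\right) \left(-154\right) = \frac{34804}{5}$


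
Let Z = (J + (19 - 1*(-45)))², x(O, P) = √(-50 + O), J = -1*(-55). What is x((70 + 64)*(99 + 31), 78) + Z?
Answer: 14161 + 3*√1930 ≈ 14293.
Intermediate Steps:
J = 55
Z = 14161 (Z = (55 + (19 - 1*(-45)))² = (55 + (19 + 45))² = (55 + 64)² = 119² = 14161)
x((70 + 64)*(99 + 31), 78) + Z = √(-50 + (70 + 64)*(99 + 31)) + 14161 = √(-50 + 134*130) + 14161 = √(-50 + 17420) + 14161 = √17370 + 14161 = 3*√1930 + 14161 = 14161 + 3*√1930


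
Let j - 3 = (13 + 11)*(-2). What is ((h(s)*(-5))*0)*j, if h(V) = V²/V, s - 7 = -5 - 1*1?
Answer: 0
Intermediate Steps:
s = 1 (s = 7 + (-5 - 1*1) = 7 + (-5 - 1) = 7 - 6 = 1)
j = -45 (j = 3 + (13 + 11)*(-2) = 3 + 24*(-2) = 3 - 48 = -45)
h(V) = V
((h(s)*(-5))*0)*j = ((1*(-5))*0)*(-45) = -5*0*(-45) = 0*(-45) = 0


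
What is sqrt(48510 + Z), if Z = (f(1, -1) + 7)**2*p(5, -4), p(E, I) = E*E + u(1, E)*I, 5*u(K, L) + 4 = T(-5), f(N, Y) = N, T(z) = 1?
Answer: sqrt(1256590)/5 ≈ 224.20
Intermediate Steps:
u(K, L) = -3/5 (u(K, L) = -4/5 + (1/5)*1 = -4/5 + 1/5 = -3/5)
p(E, I) = E**2 - 3*I/5 (p(E, I) = E*E - 3*I/5 = E**2 - 3*I/5)
Z = 8768/5 (Z = (1 + 7)**2*(5**2 - 3/5*(-4)) = 8**2*(25 + 12/5) = 64*(137/5) = 8768/5 ≈ 1753.6)
sqrt(48510 + Z) = sqrt(48510 + 8768/5) = sqrt(251318/5) = sqrt(1256590)/5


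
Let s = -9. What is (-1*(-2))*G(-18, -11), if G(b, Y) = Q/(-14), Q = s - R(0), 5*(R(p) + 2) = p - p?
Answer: 1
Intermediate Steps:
R(p) = -2 (R(p) = -2 + (p - p)/5 = -2 + (1/5)*0 = -2 + 0 = -2)
Q = -7 (Q = -9 - 1*(-2) = -9 + 2 = -7)
G(b, Y) = 1/2 (G(b, Y) = -7/(-14) = -7*(-1/14) = 1/2)
(-1*(-2))*G(-18, -11) = -1*(-2)*(1/2) = 2*(1/2) = 1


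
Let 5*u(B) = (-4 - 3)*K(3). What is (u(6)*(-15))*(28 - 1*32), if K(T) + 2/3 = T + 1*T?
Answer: -448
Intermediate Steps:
K(T) = -⅔ + 2*T (K(T) = -⅔ + (T + 1*T) = -⅔ + (T + T) = -⅔ + 2*T)
u(B) = -112/15 (u(B) = ((-4 - 3)*(-⅔ + 2*3))/5 = (-7*(-⅔ + 6))/5 = (-7*16/3)/5 = (⅕)*(-112/3) = -112/15)
(u(6)*(-15))*(28 - 1*32) = (-112/15*(-15))*(28 - 1*32) = 112*(28 - 32) = 112*(-4) = -448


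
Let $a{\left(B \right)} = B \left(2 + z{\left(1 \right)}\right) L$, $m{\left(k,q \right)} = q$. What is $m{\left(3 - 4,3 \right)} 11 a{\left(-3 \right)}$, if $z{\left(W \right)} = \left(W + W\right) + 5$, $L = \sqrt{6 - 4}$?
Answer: $- 891 \sqrt{2} \approx -1260.1$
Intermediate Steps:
$L = \sqrt{2} \approx 1.4142$
$z{\left(W \right)} = 5 + 2 W$ ($z{\left(W \right)} = 2 W + 5 = 5 + 2 W$)
$a{\left(B \right)} = 9 B \sqrt{2}$ ($a{\left(B \right)} = B \left(2 + \left(5 + 2 \cdot 1\right)\right) \sqrt{2} = B \left(2 + \left(5 + 2\right)\right) \sqrt{2} = B \left(2 + 7\right) \sqrt{2} = B 9 \sqrt{2} = 9 B \sqrt{2}$)
$m{\left(3 - 4,3 \right)} 11 a{\left(-3 \right)} = 3 \cdot 11 \cdot 9 \left(-3\right) \sqrt{2} = 33 \left(- 27 \sqrt{2}\right) = - 891 \sqrt{2}$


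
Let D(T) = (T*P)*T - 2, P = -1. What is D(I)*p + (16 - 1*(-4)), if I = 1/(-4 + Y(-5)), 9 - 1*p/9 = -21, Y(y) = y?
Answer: -1570/3 ≈ -523.33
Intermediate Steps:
p = 270 (p = 81 - 9*(-21) = 81 + 189 = 270)
I = -⅑ (I = 1/(-4 - 5) = 1/(-9) = -⅑ ≈ -0.11111)
D(T) = -2 - T² (D(T) = (T*(-1))*T - 2 = (-T)*T - 2 = -T² - 2 = -2 - T²)
D(I)*p + (16 - 1*(-4)) = (-2 - (-⅑)²)*270 + (16 - 1*(-4)) = (-2 - 1*1/81)*270 + (16 + 4) = (-2 - 1/81)*270 + 20 = -163/81*270 + 20 = -1630/3 + 20 = -1570/3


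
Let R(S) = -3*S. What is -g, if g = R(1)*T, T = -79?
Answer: -237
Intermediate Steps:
g = 237 (g = -3*1*(-79) = -3*(-79) = 237)
-g = -1*237 = -237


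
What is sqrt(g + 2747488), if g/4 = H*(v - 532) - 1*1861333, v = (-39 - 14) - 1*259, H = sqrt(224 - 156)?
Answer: 2*sqrt(-1174461 - 1688*sqrt(17)) ≈ 2173.9*I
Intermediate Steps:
H = 2*sqrt(17) (H = sqrt(68) = 2*sqrt(17) ≈ 8.2462)
v = -312 (v = -53 - 259 = -312)
g = -7445332 - 6752*sqrt(17) (g = 4*((2*sqrt(17))*(-312 - 532) - 1*1861333) = 4*((2*sqrt(17))*(-844) - 1861333) = 4*(-1688*sqrt(17) - 1861333) = 4*(-1861333 - 1688*sqrt(17)) = -7445332 - 6752*sqrt(17) ≈ -7.4732e+6)
sqrt(g + 2747488) = sqrt((-7445332 - 6752*sqrt(17)) + 2747488) = sqrt(-4697844 - 6752*sqrt(17))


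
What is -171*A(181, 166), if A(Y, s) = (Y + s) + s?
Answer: -87723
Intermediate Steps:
A(Y, s) = Y + 2*s
-171*A(181, 166) = -171*(181 + 2*166) = -171*(181 + 332) = -171*513 = -87723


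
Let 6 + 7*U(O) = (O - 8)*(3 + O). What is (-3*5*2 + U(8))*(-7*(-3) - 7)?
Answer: -432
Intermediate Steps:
U(O) = -6/7 + (-8 + O)*(3 + O)/7 (U(O) = -6/7 + ((O - 8)*(3 + O))/7 = -6/7 + ((-8 + O)*(3 + O))/7 = -6/7 + (-8 + O)*(3 + O)/7)
(-3*5*2 + U(8))*(-7*(-3) - 7) = (-3*5*2 + (-30/7 - 5/7*8 + (⅐)*8²))*(-7*(-3) - 7) = (-15*2 + (-30/7 - 40/7 + (⅐)*64))*(21 - 7) = (-30 + (-30/7 - 40/7 + 64/7))*14 = (-30 - 6/7)*14 = -216/7*14 = -432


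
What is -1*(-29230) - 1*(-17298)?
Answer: 46528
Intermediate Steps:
-1*(-29230) - 1*(-17298) = 29230 + 17298 = 46528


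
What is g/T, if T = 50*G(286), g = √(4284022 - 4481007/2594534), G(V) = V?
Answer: √28838339474158185694/37101836200 ≈ 0.14474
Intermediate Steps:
g = √28838339474158185694/2594534 (g = √(4284022 - 4481007*1/2594534) = √(4284022 - 4481007/2594534) = √(11115036254741/2594534) = √28838339474158185694/2594534 ≈ 2069.8)
T = 14300 (T = 50*286 = 14300)
g/T = (√28838339474158185694/2594534)/14300 = (√28838339474158185694/2594534)*(1/14300) = √28838339474158185694/37101836200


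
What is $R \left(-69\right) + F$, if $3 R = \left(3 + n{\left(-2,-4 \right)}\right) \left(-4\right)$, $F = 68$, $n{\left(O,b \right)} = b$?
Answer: $-24$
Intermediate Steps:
$R = \frac{4}{3}$ ($R = \frac{\left(3 - 4\right) \left(-4\right)}{3} = \frac{\left(-1\right) \left(-4\right)}{3} = \frac{1}{3} \cdot 4 = \frac{4}{3} \approx 1.3333$)
$R \left(-69\right) + F = \frac{4}{3} \left(-69\right) + 68 = -92 + 68 = -24$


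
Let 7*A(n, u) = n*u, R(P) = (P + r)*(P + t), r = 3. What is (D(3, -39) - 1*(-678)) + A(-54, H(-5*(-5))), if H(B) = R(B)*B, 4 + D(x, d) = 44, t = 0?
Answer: -134282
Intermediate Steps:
D(x, d) = 40 (D(x, d) = -4 + 44 = 40)
R(P) = P*(3 + P) (R(P) = (P + 3)*(P + 0) = (3 + P)*P = P*(3 + P))
H(B) = B²*(3 + B) (H(B) = (B*(3 + B))*B = B²*(3 + B))
A(n, u) = n*u/7 (A(n, u) = (n*u)/7 = n*u/7)
(D(3, -39) - 1*(-678)) + A(-54, H(-5*(-5))) = (40 - 1*(-678)) + (⅐)*(-54)*((-5*(-5))²*(3 - 5*(-5))) = (40 + 678) + (⅐)*(-54)*(25²*(3 + 25)) = 718 + (⅐)*(-54)*(625*28) = 718 + (⅐)*(-54)*17500 = 718 - 135000 = -134282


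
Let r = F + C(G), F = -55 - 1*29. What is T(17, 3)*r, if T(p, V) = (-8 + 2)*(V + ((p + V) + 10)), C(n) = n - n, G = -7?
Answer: 16632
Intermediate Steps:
C(n) = 0
T(p, V) = -60 - 12*V - 6*p (T(p, V) = -6*(V + ((V + p) + 10)) = -6*(V + (10 + V + p)) = -6*(10 + p + 2*V) = -60 - 12*V - 6*p)
F = -84 (F = -55 - 29 = -84)
r = -84 (r = -84 + 0 = -84)
T(17, 3)*r = (-60 - 12*3 - 6*17)*(-84) = (-60 - 36 - 102)*(-84) = -198*(-84) = 16632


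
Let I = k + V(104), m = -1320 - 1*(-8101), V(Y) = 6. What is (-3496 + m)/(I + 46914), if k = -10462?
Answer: 3285/36458 ≈ 0.090104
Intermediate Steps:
m = 6781 (m = -1320 + 8101 = 6781)
I = -10456 (I = -10462 + 6 = -10456)
(-3496 + m)/(I + 46914) = (-3496 + 6781)/(-10456 + 46914) = 3285/36458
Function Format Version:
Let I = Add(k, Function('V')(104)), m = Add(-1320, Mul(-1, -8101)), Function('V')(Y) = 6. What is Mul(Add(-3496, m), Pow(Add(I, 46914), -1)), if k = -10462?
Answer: Rational(3285, 36458) ≈ 0.090104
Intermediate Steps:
m = 6781 (m = Add(-1320, 8101) = 6781)
I = -10456 (I = Add(-10462, 6) = -10456)
Mul(Add(-3496, m), Pow(Add(I, 46914), -1)) = Mul(Add(-3496, 6781), Pow(Add(-10456, 46914), -1)) = Mul(3285, Pow(36458, -1)) = Mul(3285, Rational(1, 36458)) = Rational(3285, 36458)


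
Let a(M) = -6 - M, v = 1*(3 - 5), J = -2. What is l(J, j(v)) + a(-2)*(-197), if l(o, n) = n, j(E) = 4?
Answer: 792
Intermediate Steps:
v = -2 (v = 1*(-2) = -2)
l(J, j(v)) + a(-2)*(-197) = 4 + (-6 - 1*(-2))*(-197) = 4 + (-6 + 2)*(-197) = 4 - 4*(-197) = 4 + 788 = 792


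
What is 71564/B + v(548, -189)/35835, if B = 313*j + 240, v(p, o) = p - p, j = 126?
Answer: 35782/19839 ≈ 1.8036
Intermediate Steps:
v(p, o) = 0
B = 39678 (B = 313*126 + 240 = 39438 + 240 = 39678)
71564/B + v(548, -189)/35835 = 71564/39678 + 0/35835 = 71564*(1/39678) + 0*(1/35835) = 35782/19839 + 0 = 35782/19839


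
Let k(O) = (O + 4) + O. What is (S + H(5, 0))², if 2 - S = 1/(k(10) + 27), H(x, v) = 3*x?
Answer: 749956/2601 ≈ 288.33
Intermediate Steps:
k(O) = 4 + 2*O (k(O) = (4 + O) + O = 4 + 2*O)
S = 101/51 (S = 2 - 1/((4 + 2*10) + 27) = 2 - 1/((4 + 20) + 27) = 2 - 1/(24 + 27) = 2 - 1/51 = 101/51 ≈ 1.9804)
(S + H(5, 0))² = (101/51 + 3*5)² = (101/51 + 15)² = (866/51)² = 749956/2601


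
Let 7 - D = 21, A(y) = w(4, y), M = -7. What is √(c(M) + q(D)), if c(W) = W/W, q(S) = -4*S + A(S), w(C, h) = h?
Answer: √43 ≈ 6.5574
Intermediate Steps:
A(y) = y
D = -14 (D = 7 - 1*21 = 7 - 21 = -14)
q(S) = -3*S (q(S) = -4*S + S = -3*S)
c(W) = 1
√(c(M) + q(D)) = √(1 - 3*(-14)) = √(1 + 42) = √43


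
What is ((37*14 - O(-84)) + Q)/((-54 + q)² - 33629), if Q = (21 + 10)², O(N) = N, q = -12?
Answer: -1563/29273 ≈ -0.053394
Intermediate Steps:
Q = 961 (Q = 31² = 961)
((37*14 - O(-84)) + Q)/((-54 + q)² - 33629) = ((37*14 - 1*(-84)) + 961)/((-54 - 12)² - 33629) = ((518 + 84) + 961)/((-66)² - 33629) = (602 + 961)/(4356 - 33629) = 1563/(-29273) = 1563*(-1/29273) = -1563/29273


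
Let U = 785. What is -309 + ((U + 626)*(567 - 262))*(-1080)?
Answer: -464783709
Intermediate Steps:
-309 + ((U + 626)*(567 - 262))*(-1080) = -309 + ((785 + 626)*(567 - 262))*(-1080) = -309 + (1411*305)*(-1080) = -309 + 430355*(-1080) = -309 - 464783400 = -464783709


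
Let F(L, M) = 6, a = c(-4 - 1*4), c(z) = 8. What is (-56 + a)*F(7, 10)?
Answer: -288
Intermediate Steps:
a = 8
(-56 + a)*F(7, 10) = (-56 + 8)*6 = -48*6 = -288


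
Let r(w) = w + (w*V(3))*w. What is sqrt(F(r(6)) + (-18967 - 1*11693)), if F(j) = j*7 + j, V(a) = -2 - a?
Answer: 2*I*sqrt(8013) ≈ 179.03*I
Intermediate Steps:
r(w) = w - 5*w**2 (r(w) = w + (w*(-2 - 1*3))*w = w + (w*(-2 - 3))*w = w + (w*(-5))*w = w + (-5*w)*w = w - 5*w**2)
F(j) = 8*j (F(j) = 7*j + j = 8*j)
sqrt(F(r(6)) + (-18967 - 1*11693)) = sqrt(8*(6*(1 - 5*6)) + (-18967 - 1*11693)) = sqrt(8*(6*(1 - 30)) + (-18967 - 11693)) = sqrt(8*(6*(-29)) - 30660) = sqrt(8*(-174) - 30660) = sqrt(-1392 - 30660) = sqrt(-32052) = 2*I*sqrt(8013)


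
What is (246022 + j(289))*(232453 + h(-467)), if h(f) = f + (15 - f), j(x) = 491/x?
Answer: 16528672165332/289 ≈ 5.7193e+10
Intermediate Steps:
h(f) = 15
(246022 + j(289))*(232453 + h(-467)) = (246022 + 491/289)*(232453 + 15) = (246022 + 491*(1/289))*232468 = (246022 + 491/289)*232468 = (71100849/289)*232468 = 16528672165332/289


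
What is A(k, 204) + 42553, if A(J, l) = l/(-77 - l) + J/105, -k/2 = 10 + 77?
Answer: 418485317/9835 ≈ 42551.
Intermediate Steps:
k = -174 (k = -2*(10 + 77) = -2*87 = -174)
A(J, l) = J/105 + l/(-77 - l) (A(J, l) = l/(-77 - l) + J*(1/105) = l/(-77 - l) + J/105 = J/105 + l/(-77 - l))
A(k, 204) + 42553 = (-105*204 + 77*(-174) - 174*204)/(105*(77 + 204)) + 42553 = (1/105)*(-21420 - 13398 - 35496)/281 + 42553 = (1/105)*(1/281)*(-70314) + 42553 = -23438/9835 + 42553 = 418485317/9835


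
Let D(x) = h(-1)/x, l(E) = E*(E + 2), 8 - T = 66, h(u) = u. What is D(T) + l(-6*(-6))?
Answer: 79345/58 ≈ 1368.0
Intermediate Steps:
T = -58 (T = 8 - 1*66 = 8 - 66 = -58)
l(E) = E*(2 + E)
D(x) = -1/x
D(T) + l(-6*(-6)) = -1/(-58) + (-6*(-6))*(2 - 6*(-6)) = -1*(-1/58) + 36*(2 + 36) = 1/58 + 36*38 = 1/58 + 1368 = 79345/58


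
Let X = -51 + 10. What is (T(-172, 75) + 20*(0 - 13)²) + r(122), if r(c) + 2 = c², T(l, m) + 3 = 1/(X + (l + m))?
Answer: 2519741/138 ≈ 18259.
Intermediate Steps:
X = -41
T(l, m) = -3 + 1/(-41 + l + m) (T(l, m) = -3 + 1/(-41 + (l + m)) = -3 + 1/(-41 + l + m))
r(c) = -2 + c²
(T(-172, 75) + 20*(0 - 13)²) + r(122) = ((124 - 3*(-172) - 3*75)/(-41 - 172 + 75) + 20*(0 - 13)²) + (-2 + 122²) = ((124 + 516 - 225)/(-138) + 20*(-13)²) + (-2 + 14884) = (-1/138*415 + 20*169) + 14882 = (-415/138 + 3380) + 14882 = 466025/138 + 14882 = 2519741/138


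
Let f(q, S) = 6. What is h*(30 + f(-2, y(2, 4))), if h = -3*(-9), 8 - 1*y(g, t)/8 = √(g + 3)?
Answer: 972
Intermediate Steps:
y(g, t) = 64 - 8*√(3 + g) (y(g, t) = 64 - 8*√(g + 3) = 64 - 8*√(3 + g))
h = 27
h*(30 + f(-2, y(2, 4))) = 27*(30 + 6) = 27*36 = 972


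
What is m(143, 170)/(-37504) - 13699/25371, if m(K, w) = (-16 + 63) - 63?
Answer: -32085085/59469624 ≈ -0.53952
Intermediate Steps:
m(K, w) = -16 (m(K, w) = 47 - 63 = -16)
m(143, 170)/(-37504) - 13699/25371 = -16/(-37504) - 13699/25371 = -16*(-1/37504) - 13699*1/25371 = 1/2344 - 13699/25371 = -32085085/59469624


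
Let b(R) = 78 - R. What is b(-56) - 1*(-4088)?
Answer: 4222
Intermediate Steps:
b(-56) - 1*(-4088) = (78 - 1*(-56)) - 1*(-4088) = (78 + 56) + 4088 = 134 + 4088 = 4222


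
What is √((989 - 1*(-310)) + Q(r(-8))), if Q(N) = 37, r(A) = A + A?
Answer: 2*√334 ≈ 36.551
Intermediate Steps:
r(A) = 2*A
√((989 - 1*(-310)) + Q(r(-8))) = √((989 - 1*(-310)) + 37) = √((989 + 310) + 37) = √(1299 + 37) = √1336 = 2*√334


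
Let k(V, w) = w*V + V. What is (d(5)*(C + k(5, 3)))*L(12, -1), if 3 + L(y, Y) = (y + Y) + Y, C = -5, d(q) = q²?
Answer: 2625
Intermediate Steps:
L(y, Y) = -3 + y + 2*Y (L(y, Y) = -3 + ((y + Y) + Y) = -3 + ((Y + y) + Y) = -3 + (y + 2*Y) = -3 + y + 2*Y)
k(V, w) = V + V*w (k(V, w) = V*w + V = V + V*w)
(d(5)*(C + k(5, 3)))*L(12, -1) = (5²*(-5 + 5*(1 + 3)))*(-3 + 12 + 2*(-1)) = (25*(-5 + 5*4))*(-3 + 12 - 2) = (25*(-5 + 20))*7 = (25*15)*7 = 375*7 = 2625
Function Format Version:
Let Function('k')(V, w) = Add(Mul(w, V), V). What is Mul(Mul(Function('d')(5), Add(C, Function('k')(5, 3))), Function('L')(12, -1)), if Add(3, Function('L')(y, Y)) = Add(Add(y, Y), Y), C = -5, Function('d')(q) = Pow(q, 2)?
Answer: 2625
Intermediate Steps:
Function('L')(y, Y) = Add(-3, y, Mul(2, Y)) (Function('L')(y, Y) = Add(-3, Add(Add(y, Y), Y)) = Add(-3, Add(Add(Y, y), Y)) = Add(-3, Add(y, Mul(2, Y))) = Add(-3, y, Mul(2, Y)))
Function('k')(V, w) = Add(V, Mul(V, w)) (Function('k')(V, w) = Add(Mul(V, w), V) = Add(V, Mul(V, w)))
Mul(Mul(Function('d')(5), Add(C, Function('k')(5, 3))), Function('L')(12, -1)) = Mul(Mul(Pow(5, 2), Add(-5, Mul(5, Add(1, 3)))), Add(-3, 12, Mul(2, -1))) = Mul(Mul(25, Add(-5, Mul(5, 4))), Add(-3, 12, -2)) = Mul(Mul(25, Add(-5, 20)), 7) = Mul(Mul(25, 15), 7) = Mul(375, 7) = 2625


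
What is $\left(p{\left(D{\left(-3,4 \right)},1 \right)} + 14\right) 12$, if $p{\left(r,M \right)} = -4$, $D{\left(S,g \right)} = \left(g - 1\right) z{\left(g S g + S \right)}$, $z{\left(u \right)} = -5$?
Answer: $120$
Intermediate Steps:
$D{\left(S,g \right)} = 5 - 5 g$ ($D{\left(S,g \right)} = \left(g - 1\right) \left(-5\right) = \left(-1 + g\right) \left(-5\right) = 5 - 5 g$)
$\left(p{\left(D{\left(-3,4 \right)},1 \right)} + 14\right) 12 = \left(-4 + 14\right) 12 = 10 \cdot 12 = 120$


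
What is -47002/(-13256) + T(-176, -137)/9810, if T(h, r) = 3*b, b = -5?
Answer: 7681513/2167356 ≈ 3.5442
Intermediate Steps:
T(h, r) = -15 (T(h, r) = 3*(-5) = -15)
-47002/(-13256) + T(-176, -137)/9810 = -47002/(-13256) - 15/9810 = -47002*(-1/13256) - 15*1/9810 = 23501/6628 - 1/654 = 7681513/2167356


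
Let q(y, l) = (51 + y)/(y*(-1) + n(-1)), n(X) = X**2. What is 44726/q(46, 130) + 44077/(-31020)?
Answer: -5676118079/273540 ≈ -20751.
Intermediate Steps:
q(y, l) = (51 + y)/(1 - y) (q(y, l) = (51 + y)/(y*(-1) + (-1)**2) = (51 + y)/(-y + 1) = (51 + y)/(1 - y))
44726/q(46, 130) + 44077/(-31020) = 44726/(((-51 - 1*46)/(-1 + 46))) + 44077/(-31020) = 44726/(((-51 - 46)/45)) + 44077*(-1/31020) = 44726/(((1/45)*(-97))) - 4007/2820 = 44726/(-97/45) - 4007/2820 = 44726*(-45/97) - 4007/2820 = -2012670/97 - 4007/2820 = -5676118079/273540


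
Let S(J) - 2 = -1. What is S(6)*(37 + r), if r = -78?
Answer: -41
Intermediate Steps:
S(J) = 1 (S(J) = 2 - 1 = 1)
S(6)*(37 + r) = 1*(37 - 78) = 1*(-41) = -41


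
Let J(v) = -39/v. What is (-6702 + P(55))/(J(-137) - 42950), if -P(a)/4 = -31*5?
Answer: 833234/5884111 ≈ 0.14161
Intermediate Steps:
P(a) = 620 (P(a) = -(-124)*5 = -4*(-155) = 620)
(-6702 + P(55))/(J(-137) - 42950) = (-6702 + 620)/(-39/(-137) - 42950) = -6082/(-39*(-1/137) - 42950) = -6082/(39/137 - 42950) = -6082/(-5884111/137) = -6082*(-137/5884111) = 833234/5884111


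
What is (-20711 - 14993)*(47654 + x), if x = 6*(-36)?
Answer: -1693726352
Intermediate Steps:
x = -216
(-20711 - 14993)*(47654 + x) = (-20711 - 14993)*(47654 - 216) = -35704*47438 = -1693726352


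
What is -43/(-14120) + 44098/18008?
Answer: 77929763/31784120 ≈ 2.4518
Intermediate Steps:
-43/(-14120) + 44098/18008 = -43*(-1/14120) + 44098*(1/18008) = 43/14120 + 22049/9004 = 77929763/31784120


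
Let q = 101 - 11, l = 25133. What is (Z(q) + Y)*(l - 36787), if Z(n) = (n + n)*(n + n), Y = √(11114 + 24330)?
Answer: -377589600 - 23308*√8861 ≈ -3.7978e+8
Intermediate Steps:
q = 90
Y = 2*√8861 (Y = √35444 = 2*√8861 ≈ 188.27)
Z(n) = 4*n² (Z(n) = (2*n)*(2*n) = 4*n²)
(Z(q) + Y)*(l - 36787) = (4*90² + 2*√8861)*(25133 - 36787) = (4*8100 + 2*√8861)*(-11654) = (32400 + 2*√8861)*(-11654) = -377589600 - 23308*√8861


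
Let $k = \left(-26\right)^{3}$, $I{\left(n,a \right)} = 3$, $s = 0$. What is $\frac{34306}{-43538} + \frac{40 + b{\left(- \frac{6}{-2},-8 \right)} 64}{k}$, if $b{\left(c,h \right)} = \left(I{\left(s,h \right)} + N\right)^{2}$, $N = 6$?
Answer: $- \frac{51900298}{47826493} \approx -1.0852$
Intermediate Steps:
$k = -17576$
$b{\left(c,h \right)} = 81$ ($b{\left(c,h \right)} = \left(3 + 6\right)^{2} = 9^{2} = 81$)
$\frac{34306}{-43538} + \frac{40 + b{\left(- \frac{6}{-2},-8 \right)} 64}{k} = \frac{34306}{-43538} + \frac{40 + 81 \cdot 64}{-17576} = 34306 \left(- \frac{1}{43538}\right) + \left(40 + 5184\right) \left(- \frac{1}{17576}\right) = - \frac{17153}{21769} + 5224 \left(- \frac{1}{17576}\right) = - \frac{17153}{21769} - \frac{653}{2197} = - \frac{51900298}{47826493}$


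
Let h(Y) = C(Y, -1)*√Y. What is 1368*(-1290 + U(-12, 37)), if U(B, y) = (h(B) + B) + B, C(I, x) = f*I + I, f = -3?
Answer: -1797552 + 65664*I*√3 ≈ -1.7976e+6 + 1.1373e+5*I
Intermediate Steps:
C(I, x) = -2*I (C(I, x) = -3*I + I = -2*I)
h(Y) = -2*Y^(3/2) (h(Y) = (-2*Y)*√Y = -2*Y^(3/2))
U(B, y) = -2*B^(3/2) + 2*B (U(B, y) = (-2*B^(3/2) + B) + B = (B - 2*B^(3/2)) + B = -2*B^(3/2) + 2*B)
1368*(-1290 + U(-12, 37)) = 1368*(-1290 + (-(-48)*I*√3 + 2*(-12))) = 1368*(-1290 + (-(-48)*I*√3 - 24)) = 1368*(-1290 + (48*I*√3 - 24)) = 1368*(-1290 + (-24 + 48*I*√3)) = 1368*(-1314 + 48*I*√3) = -1797552 + 65664*I*√3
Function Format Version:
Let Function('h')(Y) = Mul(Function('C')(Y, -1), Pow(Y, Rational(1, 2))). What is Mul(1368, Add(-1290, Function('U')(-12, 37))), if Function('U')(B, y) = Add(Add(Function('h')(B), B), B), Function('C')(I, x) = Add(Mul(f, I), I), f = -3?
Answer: Add(-1797552, Mul(65664, I, Pow(3, Rational(1, 2)))) ≈ Add(-1.7976e+6, Mul(1.1373e+5, I))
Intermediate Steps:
Function('C')(I, x) = Mul(-2, I) (Function('C')(I, x) = Add(Mul(-3, I), I) = Mul(-2, I))
Function('h')(Y) = Mul(-2, Pow(Y, Rational(3, 2))) (Function('h')(Y) = Mul(Mul(-2, Y), Pow(Y, Rational(1, 2))) = Mul(-2, Pow(Y, Rational(3, 2))))
Function('U')(B, y) = Add(Mul(-2, Pow(B, Rational(3, 2))), Mul(2, B)) (Function('U')(B, y) = Add(Add(Mul(-2, Pow(B, Rational(3, 2))), B), B) = Add(Add(B, Mul(-2, Pow(B, Rational(3, 2)))), B) = Add(Mul(-2, Pow(B, Rational(3, 2))), Mul(2, B)))
Mul(1368, Add(-1290, Function('U')(-12, 37))) = Mul(1368, Add(-1290, Add(Mul(-2, Pow(-12, Rational(3, 2))), Mul(2, -12)))) = Mul(1368, Add(-1290, Add(Mul(-2, Mul(-24, I, Pow(3, Rational(1, 2)))), -24))) = Mul(1368, Add(-1290, Add(Mul(48, I, Pow(3, Rational(1, 2))), -24))) = Mul(1368, Add(-1290, Add(-24, Mul(48, I, Pow(3, Rational(1, 2)))))) = Mul(1368, Add(-1314, Mul(48, I, Pow(3, Rational(1, 2))))) = Add(-1797552, Mul(65664, I, Pow(3, Rational(1, 2))))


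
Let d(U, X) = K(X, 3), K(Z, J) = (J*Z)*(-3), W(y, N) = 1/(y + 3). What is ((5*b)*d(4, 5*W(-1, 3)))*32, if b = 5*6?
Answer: -108000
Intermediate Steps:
W(y, N) = 1/(3 + y)
b = 30
K(Z, J) = -3*J*Z
d(U, X) = -9*X (d(U, X) = -3*3*X = -9*X)
((5*b)*d(4, 5*W(-1, 3)))*32 = ((5*30)*(-45/(3 - 1)))*32 = (150*(-45/2))*32 = -3375*32 = -108000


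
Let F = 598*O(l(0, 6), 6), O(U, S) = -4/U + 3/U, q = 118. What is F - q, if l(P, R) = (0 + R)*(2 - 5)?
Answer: -763/9 ≈ -84.778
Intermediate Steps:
l(P, R) = -3*R (l(P, R) = R*(-3) = -3*R)
O(U, S) = -1/U
F = 299/9 (F = 598*(-1/((-3*6))) = 598*(-1/(-18)) = 598*(-1*(-1/18)) = 598*(1/18) = 299/9 ≈ 33.222)
F - q = 299/9 - 1*118 = 299/9 - 118 = -763/9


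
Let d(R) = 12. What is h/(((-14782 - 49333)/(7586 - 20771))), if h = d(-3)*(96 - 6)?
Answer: 2847960/12823 ≈ 222.10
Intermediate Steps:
h = 1080 (h = 12*(96 - 6) = 12*90 = 1080)
h/(((-14782 - 49333)/(7586 - 20771))) = 1080/(((-14782 - 49333)/(7586 - 20771))) = 1080/((-64115/(-13185))) = 1080/((-64115*(-1/13185))) = 1080/(12823/2637) = 1080*(2637/12823) = 2847960/12823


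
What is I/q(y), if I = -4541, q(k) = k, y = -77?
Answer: 4541/77 ≈ 58.974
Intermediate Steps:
I/q(y) = -4541/(-77) = -4541*(-1/77) = 4541/77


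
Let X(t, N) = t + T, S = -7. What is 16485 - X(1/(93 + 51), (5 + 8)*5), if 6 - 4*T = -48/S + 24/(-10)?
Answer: 83082421/5040 ≈ 16485.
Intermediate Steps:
T = 27/70 (T = 3/2 - (-48/(-7) + 24/(-10))/4 = 3/2 - (-48*(-⅐) + 24*(-⅒))/4 = 3/2 - (48/7 - 12/5)/4 = 3/2 - ¼*156/35 = 3/2 - 39/35 = 27/70 ≈ 0.38571)
X(t, N) = 27/70 + t (X(t, N) = t + 27/70 = 27/70 + t)
16485 - X(1/(93 + 51), (5 + 8)*5) = 16485 - (27/70 + 1/(93 + 51)) = 16485 - (27/70 + 1/144) = 16485 - 1*1979/5040 = 16485 - 1979/5040 = 83082421/5040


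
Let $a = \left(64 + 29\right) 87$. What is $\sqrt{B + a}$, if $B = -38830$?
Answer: $i \sqrt{30739} \approx 175.33 i$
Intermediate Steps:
$a = 8091$ ($a = 93 \cdot 87 = 8091$)
$\sqrt{B + a} = \sqrt{-38830 + 8091} = \sqrt{-30739} = i \sqrt{30739}$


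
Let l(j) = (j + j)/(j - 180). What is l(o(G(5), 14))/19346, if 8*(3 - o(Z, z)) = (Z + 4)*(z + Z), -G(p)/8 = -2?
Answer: 2/67711 ≈ 2.9537e-5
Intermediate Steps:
G(p) = 16 (G(p) = -8*(-2) = 16)
o(Z, z) = 3 - (4 + Z)*(Z + z)/8 (o(Z, z) = 3 - (Z + 4)*(z + Z)/8 = 3 - (4 + Z)*(Z + z)/8)
l(j) = 2*j/(-180 + j) (l(j) = (2*j)/(-180 + j) = 2*j/(-180 + j))
l(o(G(5), 14))/19346 = (2*(3 - ½*16 - ½*14 - ⅛*16² - ⅛*16*14)/(-180 + (3 - ½*16 - ½*14 - ⅛*16² - ⅛*16*14)))/19346 = (2*(3 - 8 - 7 - ⅛*256 - 28)/(-180 + (3 - 8 - 7 - ⅛*256 - 28)))*(1/19346) = (2*(3 - 8 - 7 - 32 - 28)/(-180 + (3 - 8 - 7 - 32 - 28)))*(1/19346) = (2*(-72)/(-180 - 72))*(1/19346) = (2*(-72)/(-252))*(1/19346) = (2*(-72)*(-1/252))*(1/19346) = (4/7)*(1/19346) = 2/67711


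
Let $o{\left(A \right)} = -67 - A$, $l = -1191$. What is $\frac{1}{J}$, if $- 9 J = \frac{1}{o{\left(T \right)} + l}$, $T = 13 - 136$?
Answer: $10215$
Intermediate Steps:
$T = -123$ ($T = 13 - 136 = -123$)
$J = \frac{1}{10215}$ ($J = - \frac{1}{9 \left(\left(-67 - -123\right) - 1191\right)} = - \frac{1}{9 \left(\left(-67 + 123\right) - 1191\right)} = - \frac{1}{9 \left(56 - 1191\right)} = - \frac{1}{9 \left(-1135\right)} = \left(- \frac{1}{9}\right) \left(- \frac{1}{1135}\right) = \frac{1}{10215} \approx 9.7895 \cdot 10^{-5}$)
$\frac{1}{J} = \frac{1}{\frac{1}{10215}} = 10215$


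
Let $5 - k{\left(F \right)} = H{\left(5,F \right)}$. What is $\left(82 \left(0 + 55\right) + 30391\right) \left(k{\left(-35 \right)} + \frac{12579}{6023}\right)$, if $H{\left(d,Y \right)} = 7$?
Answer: $\frac{18602233}{6023} \approx 3088.5$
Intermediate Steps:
$k{\left(F \right)} = -2$ ($k{\left(F \right)} = 5 - 7 = -2$)
$\left(82 \left(0 + 55\right) + 30391\right) \left(k{\left(-35 \right)} + \frac{12579}{6023}\right) = \left(82 \left(0 + 55\right) + 30391\right) \left(-2 + \frac{12579}{6023}\right) = \left(82 \cdot 55 + 30391\right) \left(-2 + 12579 \cdot \frac{1}{6023}\right) = \left(4510 + 30391\right) \left(-2 + \frac{12579}{6023}\right) = 34901 \cdot \frac{533}{6023} = \frac{18602233}{6023}$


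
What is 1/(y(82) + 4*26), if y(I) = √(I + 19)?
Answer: 104/10715 - √101/10715 ≈ 0.0087681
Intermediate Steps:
y(I) = √(19 + I)
1/(y(82) + 4*26) = 1/(√(19 + 82) + 4*26) = 1/(√101 + 104) = 1/(104 + √101)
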